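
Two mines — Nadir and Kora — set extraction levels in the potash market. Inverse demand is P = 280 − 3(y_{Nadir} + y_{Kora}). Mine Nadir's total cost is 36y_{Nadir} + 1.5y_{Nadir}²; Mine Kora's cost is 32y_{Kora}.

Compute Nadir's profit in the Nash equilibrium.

Mine Nadir's profit: π = y_{Nadir}(280 − 3(y_{Nadir} + y_{Kora})) − 36y_{Nadir} − 1.5y_{Nadir}².
∂π/∂y_{Nadir} = 244 − 9y_{Nadir} − 3y_{Kora} = 0, so y_{Nadir} = 244/9 − (1/3)y_{Kora}.
For Kora: ∂π/∂y_{Kora} = 248 − 6y_{Kora} − 3y_{Nadir} = 0 ⇒ y_{Kora} = 124/3 − 0.5y_{Nadir}.
Plugging y_{Kora} into Nadir's best response: y_{Nadir} = 244/9 − (1/3)(124/3 − 0.5y_{Nadir}) ⇒ (5/6)y_{Nadir} = 40/3, so y_{Nadir} = 16.
Then y_{Kora} = 124/3 − 0.5·16 = 100/3.
Price P = 280 − 3·(148/3) = 132.
Nadir's profit: (132 − 36)·16 − 1.5(16)² = 1152.

1152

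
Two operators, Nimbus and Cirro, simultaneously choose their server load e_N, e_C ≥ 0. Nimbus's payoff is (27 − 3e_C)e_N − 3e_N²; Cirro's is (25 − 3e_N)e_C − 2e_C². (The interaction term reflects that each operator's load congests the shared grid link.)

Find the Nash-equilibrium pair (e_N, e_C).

Expanding Nimbus's payoff: 27e_N − 3e_Ce_N − 3e_N².
∂π/∂e_N = 27 − 3e_C − 6e_N = 0, so e_N = 4.5 − 0.5e_C.
Likewise for Cirro: e_C = 6.25 − 0.75e_N.
Substituting the second reaction function into the first: e_N = 4.5 − 0.5(6.25 − 0.75e_N), which gives 0.625e_N = 1.375 ⇒ e_N = 2.2.
Then e_C = 6.25 − 0.75·2.2 = 4.6.

2.2, 4.6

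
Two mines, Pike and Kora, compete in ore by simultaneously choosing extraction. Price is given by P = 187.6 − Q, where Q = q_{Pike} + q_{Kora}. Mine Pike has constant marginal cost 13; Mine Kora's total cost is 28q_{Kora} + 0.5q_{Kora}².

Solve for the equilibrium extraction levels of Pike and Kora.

Mine Pike's profit: π = q_{Pike}(187.6 − (q_{Pike} + q_{Kora})) − 13q_{Pike}.
∂π/∂q_{Pike} = 174.6 − 2q_{Pike} − q_{Kora} = 0, so q_{Pike} = 87.3 − 0.5q_{Kora}.
For Kora: ∂π/∂q_{Kora} = 159.6 − 3q_{Kora} − q_{Pike} = 0 ⇒ q_{Kora} = 53.2 − (1/3)q_{Pike}.
Substituting the second reaction function into the first: q_{Pike} = 87.3 − 0.5(53.2 − (1/3)q_{Pike}), which gives (5/6)q_{Pike} = 60.7 ⇒ q_{Pike} = 72.84.
Then q_{Kora} = 53.2 − (1/3)·72.84 = 28.92.

72.84, 28.92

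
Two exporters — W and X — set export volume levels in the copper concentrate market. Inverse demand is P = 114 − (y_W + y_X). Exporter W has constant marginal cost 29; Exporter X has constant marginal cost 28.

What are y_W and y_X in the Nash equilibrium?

Exporter W's profit: π = y_W(114 − (y_W + y_X)) − 29y_W.
∂π/∂y_W = 85 − 2y_W − y_X = 0, so y_W = 42.5 − 0.5y_X.
By the same steps for X: y_X = 43 − 0.5y_W.
Solving the two reaction functions simultaneously: (1 − (−0.5)(−0.5))y_W = 42.5 − 0.5·43, so 0.75y_W = 21 and y_W = 28.
Then y_X = 43 − 0.5·28 = 29.

28, 29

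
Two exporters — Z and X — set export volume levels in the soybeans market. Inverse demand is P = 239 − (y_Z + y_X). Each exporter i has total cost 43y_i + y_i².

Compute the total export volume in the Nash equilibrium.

Exporter Z's profit: π = y_Z(239 − (y_Z + y_X)) − 43y_Z − y_Z².
∂π/∂y_Z = 196 − 4y_Z − y_X = 0, so y_Z = 49 − 0.25y_X.
The game is symmetric, so in equilibrium y_X = y_Z: the reaction function gives 1.25y_Z = 49, hence y_Z = 39.2.
Total export volume: 39.2 + 39.2 = 78.4.

78.4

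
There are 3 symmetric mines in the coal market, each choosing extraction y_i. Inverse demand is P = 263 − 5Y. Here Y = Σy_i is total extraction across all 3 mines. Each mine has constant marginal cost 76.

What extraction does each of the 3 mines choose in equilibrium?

A representative mine's profit is π_i = y_i(263 − 5Y) − 76y_i, with Y = y_i + Σ_{j≠i} y_j.
First-order condition: 187 − 10y_i − 5Σ_{j≠i} y_j = 0.
With identical mines, set every y_j = y: then 187 − 10y − 10y = 0, i.e. y = 187/20 = 9.35.

9.35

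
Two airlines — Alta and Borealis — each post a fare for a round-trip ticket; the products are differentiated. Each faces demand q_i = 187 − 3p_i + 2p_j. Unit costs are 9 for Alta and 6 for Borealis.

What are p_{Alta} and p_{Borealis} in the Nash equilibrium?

52.9375, 51.8125

Alta's profit: π = (p_{Alta} − 9)(187 − 3p_{Alta} + 2p_{Borealis}).
∂π/∂p_{Alta} = 214 − 6p_{Alta} + 2p_{Borealis} = 0 ⇒ p_{Alta} = 107/3 + (1/3)p_{Borealis}.
Similarly p_{Borealis} = 205/6 + (1/3)p_{Alta}.
Substituting the second reaction function into the first: p_{Alta} = 107/3 + (1/3)(205/6 + (1/3)p_{Alta}), which gives (8/9)p_{Alta} = 847/18 ⇒ p_{Alta} = 52.9375.
Then p_{Borealis} = 205/6 + (1/3)·52.9375 = 51.8125.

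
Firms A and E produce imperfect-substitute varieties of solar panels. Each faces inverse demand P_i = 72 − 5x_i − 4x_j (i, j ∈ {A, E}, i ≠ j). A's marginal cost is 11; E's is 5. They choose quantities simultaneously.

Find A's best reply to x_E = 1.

5.7

Firm A's profit: π = x_A(72 − 5x_A − 4x_E) − 11x_A.
∂π/∂x_A = 61 − 10x_A − 4x_E = 0 ⇒ x_A = 6.1 − 0.4x_E.
At x_E = 1: x_A = 6.1 − 0.4·1 = 5.7.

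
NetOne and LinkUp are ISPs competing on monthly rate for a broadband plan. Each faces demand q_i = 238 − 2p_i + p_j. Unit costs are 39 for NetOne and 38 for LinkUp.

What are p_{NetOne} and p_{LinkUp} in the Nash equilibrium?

105.2, 104.8

NetOne's profit: π = (p_{NetOne} − 39)(238 − 2p_{NetOne} + p_{LinkUp}).
∂π/∂p_{NetOne} = 316 − 4p_{NetOne} + p_{LinkUp} = 0 ⇒ p_{NetOne} = 79 + 0.25p_{LinkUp}.
Similarly p_{LinkUp} = 78.5 + 0.25p_{NetOne}.
Plugging p_{LinkUp} into NetOne's best response: p_{NetOne} = 79 + 0.25(78.5 + 0.25p_{NetOne}) ⇒ 0.9375p_{NetOne} = 98.625, so p_{NetOne} = 105.2.
Then p_{LinkUp} = 78.5 + 0.25·105.2 = 104.8.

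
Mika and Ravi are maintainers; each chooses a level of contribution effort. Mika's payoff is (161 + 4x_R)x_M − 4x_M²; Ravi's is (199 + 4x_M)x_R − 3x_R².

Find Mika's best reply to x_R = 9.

24.625

Expanding Mika's payoff: 161x_M + 4x_Rx_M − 4x_M².
∂π/∂x_M = 161 + 4x_R − 8x_M = 0, so x_M = 20.125 + 0.5x_R.
At x_R = 9: x_M = 20.125 + 0.5·9 = 24.625.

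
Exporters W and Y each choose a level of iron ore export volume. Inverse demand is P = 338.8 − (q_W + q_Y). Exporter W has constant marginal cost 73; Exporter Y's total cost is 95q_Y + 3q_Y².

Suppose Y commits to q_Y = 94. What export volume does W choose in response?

Exporter W's profit: π = q_W(338.8 − (q_W + q_Y)) − 73q_W.
∂π/∂q_W = 265.8 − 2q_W − q_Y = 0, so q_W = 132.9 − 0.5q_Y.
At q_Y = 94: q_W = 132.9 − 0.5·94 = 85.9.

85.9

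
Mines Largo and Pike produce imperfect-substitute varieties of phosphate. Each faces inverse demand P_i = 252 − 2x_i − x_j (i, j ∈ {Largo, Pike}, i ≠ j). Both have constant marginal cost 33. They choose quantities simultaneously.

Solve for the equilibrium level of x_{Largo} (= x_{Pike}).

Mine Largo's profit: π = x_{Largo}(252 − 2x_{Largo} − x_{Pike}) − 33x_{Largo}.
∂π/∂x_{Largo} = 219 − 4x_{Largo} − x_{Pike} = 0 ⇒ x_{Largo} = 54.75 − 0.25x_{Pike}.
Setting x_{Largo} = x_{Pike} in the reaction function: x_{Largo} = 54.75 − 0.25x_{Largo}, so x_{Largo} = 54.75 / 1.25 = 43.8.

43.8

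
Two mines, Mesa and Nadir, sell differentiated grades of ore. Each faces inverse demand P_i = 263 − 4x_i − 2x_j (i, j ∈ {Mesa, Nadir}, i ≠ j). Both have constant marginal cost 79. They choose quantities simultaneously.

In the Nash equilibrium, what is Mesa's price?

152.6

Mine Mesa's profit: π = x_{Mesa}(263 − 4x_{Mesa} − 2x_{Nadir}) − 79x_{Mesa}.
∂π/∂x_{Mesa} = 184 − 8x_{Mesa} − 2x_{Nadir} = 0 ⇒ x_{Mesa} = 23 − 0.25x_{Nadir}.
By symmetry x_{Nadir} = x_{Mesa}; substituting into the reaction function, 1.25x_{Mesa} = 23 and x_{Mesa} = 18.4.
P_{Mesa} = 263 − 4·18.4 − 2·18.4 = 152.6.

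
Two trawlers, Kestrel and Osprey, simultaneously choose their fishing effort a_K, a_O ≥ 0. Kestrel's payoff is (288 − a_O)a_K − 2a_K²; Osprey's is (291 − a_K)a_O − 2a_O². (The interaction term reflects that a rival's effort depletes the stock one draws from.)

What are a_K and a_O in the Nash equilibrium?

Expanding Kestrel's payoff: 288a_K − a_Oa_K − 2a_K².
∂π/∂a_K = 288 − a_O − 4a_K = 0, so a_K = 72 − 0.25a_O.
Likewise for Osprey: a_O = 72.75 − 0.25a_K.
Solving the two reaction functions simultaneously: (1 − (−0.25)(−0.25))a_K = 72 − 0.25·72.75, so 0.9375a_K = 53.8125 and a_K = 57.4.
Then a_O = 72.75 − 0.25·57.4 = 58.4.

57.4, 58.4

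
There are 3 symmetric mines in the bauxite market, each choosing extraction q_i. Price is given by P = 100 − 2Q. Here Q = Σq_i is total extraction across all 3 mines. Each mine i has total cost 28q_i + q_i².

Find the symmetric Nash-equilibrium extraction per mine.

7.2

A representative mine's profit is π_i = q_i(100 − 2Q) − 28q_i − q_i², with Q = q_i + Σ_{j≠i} q_j.
First-order condition: 72 − 6q_i − 2Σ_{j≠i} q_j = 0.
With identical mines, set every q_j = q: then 72 − 6q − 4q = 0, i.e. q = 72/10 = 7.2.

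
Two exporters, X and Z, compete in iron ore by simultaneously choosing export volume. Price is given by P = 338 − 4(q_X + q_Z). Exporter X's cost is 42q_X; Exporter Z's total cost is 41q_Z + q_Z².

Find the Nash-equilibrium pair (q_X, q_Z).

27.6875, 18.625

Exporter X's profit: π = q_X(338 − 4(q_X + q_Z)) − 42q_X.
∂π/∂q_X = 296 − 8q_X − 4q_Z = 0, so q_X = 37 − 0.5q_Z.
For Z: ∂π/∂q_Z = 297 − 10q_Z − 4q_X = 0 ⇒ q_Z = 29.7 − 0.4q_X.
Solving the two reaction functions simultaneously: (1 − (−0.5)(−0.4))q_X = 37 − 0.5·29.7, so 0.8q_X = 22.15 and q_X = 27.6875.
Then q_Z = 29.7 − 0.4·27.6875 = 18.625.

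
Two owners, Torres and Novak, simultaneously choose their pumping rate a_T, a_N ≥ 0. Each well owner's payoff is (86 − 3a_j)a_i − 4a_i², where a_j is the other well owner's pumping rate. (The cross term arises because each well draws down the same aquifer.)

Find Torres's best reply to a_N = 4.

9.25

Torres's payoff is (86 − 3a_N)a_T − 4a_T².
∂π/∂a_T = 86 − 3a_N − 8a_T = 0, so a_T = 10.75 − 0.375a_N.
At a_N = 4: a_T = 10.75 − 0.375·4 = 9.25.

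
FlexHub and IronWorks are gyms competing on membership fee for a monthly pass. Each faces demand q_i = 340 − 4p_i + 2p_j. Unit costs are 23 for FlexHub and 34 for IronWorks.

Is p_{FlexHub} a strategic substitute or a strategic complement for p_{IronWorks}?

FlexHub's profit: π = (p_{FlexHub} − 23)(340 − 4p_{FlexHub} + 2p_{IronWorks}).
∂π/∂p_{FlexHub} = 432 − 8p_{FlexHub} + 2p_{IronWorks} = 0 ⇒ p_{FlexHub} = 54 + 0.25p_{IronWorks}.
The best-response slope dp_{FlexHub}/dp_{IronWorks} = 0.25 > 0: the reaction function is upward-sloping, so the choices are strategic complements.

strategic complements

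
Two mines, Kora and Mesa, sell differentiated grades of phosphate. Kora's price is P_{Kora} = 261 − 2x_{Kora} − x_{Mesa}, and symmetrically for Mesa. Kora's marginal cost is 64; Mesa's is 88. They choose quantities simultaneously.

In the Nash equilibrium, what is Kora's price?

146

Mine Kora's profit: π = x_{Kora}(261 − 2x_{Kora} − x_{Mesa}) − 64x_{Kora}.
∂π/∂x_{Kora} = 197 − 4x_{Kora} − x_{Mesa} = 0 ⇒ x_{Kora} = 49.25 − 0.25x_{Mesa}.
Similarly x_{Mesa} = 43.25 − 0.25x_{Kora}.
Substituting the second reaction function into the first: x_{Kora} = 49.25 − 0.25(43.25 − 0.25x_{Kora}), which gives 0.9375x_{Kora} = 38.4375 ⇒ x_{Kora} = 41.
Then x_{Mesa} = 43.25 − 0.25·41 = 33.
P_{Kora} = 261 − 2·41 − 33 = 146.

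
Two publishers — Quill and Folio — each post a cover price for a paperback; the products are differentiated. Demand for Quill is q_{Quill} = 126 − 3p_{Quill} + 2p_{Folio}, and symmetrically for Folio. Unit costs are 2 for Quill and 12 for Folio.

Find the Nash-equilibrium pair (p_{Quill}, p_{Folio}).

Quill's profit: π = (p_{Quill} − 2)(126 − 3p_{Quill} + 2p_{Folio}).
∂π/∂p_{Quill} = 132 − 6p_{Quill} + 2p_{Folio} = 0 ⇒ p_{Quill} = 22 + (1/3)p_{Folio}.
Similarly p_{Folio} = 27 + (1/3)p_{Quill}.
Solving the two reaction functions simultaneously: (1 − (1/3)(1/3))p_{Quill} = 22 + (1/3)·27, so (8/9)p_{Quill} = 31 and p_{Quill} = 34.875.
Then p_{Folio} = 27 + (1/3)·34.875 = 38.625.

34.875, 38.625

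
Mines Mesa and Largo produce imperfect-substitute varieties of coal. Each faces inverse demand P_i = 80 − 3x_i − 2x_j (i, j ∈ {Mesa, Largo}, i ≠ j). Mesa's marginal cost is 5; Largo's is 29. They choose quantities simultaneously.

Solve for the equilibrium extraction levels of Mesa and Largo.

Mine Mesa's profit: π = x_{Mesa}(80 − 3x_{Mesa} − 2x_{Largo}) − 5x_{Mesa}.
∂π/∂x_{Mesa} = 75 − 6x_{Mesa} − 2x_{Largo} = 0 ⇒ x_{Mesa} = 12.5 − (1/3)x_{Largo}.
Similarly x_{Largo} = 8.5 − (1/3)x_{Mesa}.
Plugging x_{Largo} into Mesa's best response: x_{Mesa} = 12.5 − (1/3)(8.5 − (1/3)x_{Mesa}) ⇒ (8/9)x_{Mesa} = 29/3, so x_{Mesa} = 10.875.
Then x_{Largo} = 8.5 − (1/3)·10.875 = 4.875.

10.875, 4.875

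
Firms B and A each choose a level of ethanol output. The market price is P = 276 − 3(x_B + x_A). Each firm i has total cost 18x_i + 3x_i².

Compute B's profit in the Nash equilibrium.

1775.04

Firm B's profit: π = x_B(276 − 3(x_B + x_A)) − 18x_B − 3x_B².
∂π/∂x_B = 258 − 12x_B − 3x_A = 0, so x_B = 21.5 − 0.25x_A.
By symmetry x_A = x_B; substituting into the reaction function, 1.25x_B = 21.5 and x_B = 17.2.
Price P = 276 − 3·34.4 = 172.8.
B's profit: (172.8 − 18)·17.2 − 3(17.2)² = 1775.04.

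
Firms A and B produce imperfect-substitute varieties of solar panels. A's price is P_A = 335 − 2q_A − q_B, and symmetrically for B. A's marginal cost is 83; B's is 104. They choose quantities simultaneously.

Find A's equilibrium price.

186.6

Firm A's profit: π = q_A(335 − 2q_A − q_B) − 83q_A.
∂π/∂q_A = 252 − 4q_A − q_B = 0 ⇒ q_A = 63 − 0.25q_B.
Similarly q_B = 57.75 − 0.25q_A.
Substituting the second reaction function into the first: q_A = 63 − 0.25(57.75 − 0.25q_A), which gives 0.9375q_A = 48.5625 ⇒ q_A = 51.8.
Then q_B = 57.75 − 0.25·51.8 = 44.8.
P_A = 335 − 2·51.8 − 44.8 = 186.6.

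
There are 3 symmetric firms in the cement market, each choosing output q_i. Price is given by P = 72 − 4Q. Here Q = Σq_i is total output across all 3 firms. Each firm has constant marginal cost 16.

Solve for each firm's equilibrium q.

3.5

A representative firm's profit is π_i = q_i(72 − 4Q) − 16q_i, with Q = q_i + Σ_{j≠i} q_j.
First-order condition: 56 − 8q_i − 4Σ_{j≠i} q_j = 0.
With identical firms, set every q_j = q: then 56 − 8q − 8q = 0, i.e. q = 56/16 = 3.5.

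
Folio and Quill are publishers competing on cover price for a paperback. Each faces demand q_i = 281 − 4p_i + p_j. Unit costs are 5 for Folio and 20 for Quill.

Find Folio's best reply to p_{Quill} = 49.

43.75

Folio's profit: π = (p_{Folio} − 5)(281 − 4p_{Folio} + p_{Quill}).
∂π/∂p_{Folio} = 301 − 8p_{Folio} + p_{Quill} = 0 ⇒ p_{Folio} = 37.625 + 0.125p_{Quill}.
At p_{Quill} = 49: p_{Folio} = 37.625 + 0.125·49 = 43.75.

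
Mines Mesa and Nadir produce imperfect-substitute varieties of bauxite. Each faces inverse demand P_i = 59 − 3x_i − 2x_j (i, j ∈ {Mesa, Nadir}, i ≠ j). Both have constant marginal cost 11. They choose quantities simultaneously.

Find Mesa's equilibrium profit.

108

Mine Mesa's profit: π = x_{Mesa}(59 − 3x_{Mesa} − 2x_{Nadir}) − 11x_{Mesa}.
∂π/∂x_{Mesa} = 48 − 6x_{Mesa} − 2x_{Nadir} = 0 ⇒ x_{Mesa} = 8 − (1/3)x_{Nadir}.
Setting x_{Mesa} = x_{Nadir} in the reaction function: x_{Mesa} = 8 − (1/3)x_{Mesa}, so x_{Mesa} = 8 / (4/3) = 6.
P_{Mesa} = 59 − 3·6 − 2·6 = 29.
Profit = (29 − 11)·6 = 108.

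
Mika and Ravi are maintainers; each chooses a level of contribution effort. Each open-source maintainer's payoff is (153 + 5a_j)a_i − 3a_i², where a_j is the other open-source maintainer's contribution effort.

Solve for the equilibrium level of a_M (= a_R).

Mika's payoff is (153 + 5a_R)a_M − 3a_M².
∂π/∂a_M = 153 + 5a_R − 6a_M = 0, so a_M = 25.5 + (5/6)a_R.
Setting a_M = a_R in the reaction function: a_M = 25.5 + (5/6)a_M, so a_M = 25.5 / (1/6) = 153.

153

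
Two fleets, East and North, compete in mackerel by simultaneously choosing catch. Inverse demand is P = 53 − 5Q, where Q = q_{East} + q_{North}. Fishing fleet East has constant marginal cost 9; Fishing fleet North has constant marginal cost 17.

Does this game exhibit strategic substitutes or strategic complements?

strategic substitutes

Fishing fleet East's profit: π = q_{East}(53 − 5(q_{East} + q_{North})) − 9q_{East}.
∂π/∂q_{East} = 44 − 10q_{East} − 5q_{North} = 0, so q_{East} = 4.4 − 0.5q_{North}.
The best-response slope dq_{East}/dq_{North} = −0.5 < 0: the reaction function is downward-sloping, so the choices are strategic substitutes.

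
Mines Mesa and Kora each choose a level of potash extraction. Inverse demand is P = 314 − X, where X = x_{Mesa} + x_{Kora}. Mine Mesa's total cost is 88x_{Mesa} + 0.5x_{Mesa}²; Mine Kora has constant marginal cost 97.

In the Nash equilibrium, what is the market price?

Mine Mesa's profit: π = x_{Mesa}(314 − (x_{Mesa} + x_{Kora})) − 88x_{Mesa} − 0.5x_{Mesa}².
∂π/∂x_{Mesa} = 226 − 3x_{Mesa} − x_{Kora} = 0, so x_{Mesa} = 226/3 − (1/3)x_{Kora}.
For Kora: ∂π/∂x_{Kora} = 217 − 2x_{Kora} − x_{Mesa} = 0 ⇒ x_{Kora} = 108.5 − 0.5x_{Mesa}.
Plugging x_{Kora} into Mesa's best response: x_{Mesa} = 226/3 − (1/3)(108.5 − 0.5x_{Mesa}) ⇒ (5/6)x_{Mesa} = 235/6, so x_{Mesa} = 47.
Then x_{Kora} = 108.5 − 0.5·47 = 85.
Equilibrium price: P = 314 − 132 = 182.

182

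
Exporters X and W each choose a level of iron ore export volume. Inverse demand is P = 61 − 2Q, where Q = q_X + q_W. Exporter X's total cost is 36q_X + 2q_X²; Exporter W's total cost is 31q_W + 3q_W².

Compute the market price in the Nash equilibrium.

51

Exporter X's profit: π = q_X(61 − 2(q_X + q_W)) − 36q_X − 2q_X².
∂π/∂q_X = 25 − 8q_X − 2q_W = 0, so q_X = 3.125 − 0.25q_W.
For W: ∂π/∂q_W = 30 − 10q_W − 2q_X = 0 ⇒ q_W = 3 − 0.2q_X.
Substituting the second reaction function into the first: q_X = 3.125 − 0.25(3 − 0.2q_X), which gives 0.95q_X = 2.375 ⇒ q_X = 2.5.
Then q_W = 3 − 0.2·2.5 = 2.5.
Equilibrium price: P = 61 − 2·5 = 51.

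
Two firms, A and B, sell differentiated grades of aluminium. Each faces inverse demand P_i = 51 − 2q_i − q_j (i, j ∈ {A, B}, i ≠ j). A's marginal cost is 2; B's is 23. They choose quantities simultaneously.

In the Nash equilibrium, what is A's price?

24.4

Firm A's profit: π = q_A(51 − 2q_A − q_B) − 2q_A.
∂π/∂q_A = 49 − 4q_A − q_B = 0 ⇒ q_A = 12.25 − 0.25q_B.
Similarly q_B = 7 − 0.25q_A.
Plugging q_B into A's best response: q_A = 12.25 − 0.25(7 − 0.25q_A) ⇒ 0.9375q_A = 10.5, so q_A = 11.2.
Then q_B = 7 − 0.25·11.2 = 4.2.
P_A = 51 − 2·11.2 − 4.2 = 24.4.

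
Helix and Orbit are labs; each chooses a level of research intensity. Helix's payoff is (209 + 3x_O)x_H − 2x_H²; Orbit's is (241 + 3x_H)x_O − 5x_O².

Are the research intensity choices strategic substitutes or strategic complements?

strategic complements

Expanding Helix's payoff: 209x_H + 3x_Ox_H − 2x_H².
∂π/∂x_H = 209 + 3x_O − 4x_H = 0, so x_H = 52.25 + 0.75x_O.
The best-response slope dx_H/dx_O = 0.75 > 0: the reaction function is upward-sloping, so the choices are strategic complements.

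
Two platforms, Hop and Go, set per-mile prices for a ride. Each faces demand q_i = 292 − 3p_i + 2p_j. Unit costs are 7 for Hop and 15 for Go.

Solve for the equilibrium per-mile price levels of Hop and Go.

79.75, 82.75

Hop's profit: π = (p_{Hop} − 7)(292 − 3p_{Hop} + 2p_{Go}).
∂π/∂p_{Hop} = 313 − 6p_{Hop} + 2p_{Go} = 0 ⇒ p_{Hop} = 313/6 + (1/3)p_{Go}.
Similarly p_{Go} = 337/6 + (1/3)p_{Hop}.
Plugging p_{Go} into Hop's best response: p_{Hop} = 313/6 + (1/3)(337/6 + (1/3)p_{Hop}) ⇒ (8/9)p_{Hop} = 638/9, so p_{Hop} = 79.75.
Then p_{Go} = 337/6 + (1/3)·79.75 = 82.75.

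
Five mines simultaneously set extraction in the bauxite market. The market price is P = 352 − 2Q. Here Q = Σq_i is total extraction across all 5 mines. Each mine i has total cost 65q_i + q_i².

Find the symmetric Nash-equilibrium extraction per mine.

20.5

A representative mine's profit is π_i = q_i(352 − 2Q) − 65q_i − q_i², with Q = q_i + Σ_{j≠i} q_j.
First-order condition: 287 − 6q_i − 2Σ_{j≠i} q_j = 0.
With identical mines, set every q_j = q: then 287 − 6q − 8q = 0, i.e. q = 287/14 = 20.5.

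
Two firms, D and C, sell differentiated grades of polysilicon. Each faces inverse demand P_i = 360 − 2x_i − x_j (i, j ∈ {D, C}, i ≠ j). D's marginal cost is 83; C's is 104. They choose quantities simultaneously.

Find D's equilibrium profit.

6452.48

Firm D's profit: π = x_D(360 − 2x_D − x_C) − 83x_D.
∂π/∂x_D = 277 − 4x_D − x_C = 0 ⇒ x_D = 69.25 − 0.25x_C.
Similarly x_C = 64 − 0.25x_D.
Plugging x_C into D's best response: x_D = 69.25 − 0.25(64 − 0.25x_D) ⇒ 0.9375x_D = 53.25, so x_D = 56.8.
Then x_C = 64 − 0.25·56.8 = 49.8.
P_D = 360 − 2·56.8 − 49.8 = 196.6.
Profit = (196.6 − 83)·56.8 = 6452.48.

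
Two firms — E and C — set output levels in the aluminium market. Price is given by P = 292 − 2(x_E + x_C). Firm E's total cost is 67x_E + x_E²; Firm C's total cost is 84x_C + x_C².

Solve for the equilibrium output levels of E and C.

29.1875, 24.9375

Firm E's profit: π = x_E(292 − 2(x_E + x_C)) − 67x_E − x_E².
∂π/∂x_E = 225 − 6x_E − 2x_C = 0, so x_E = 37.5 − (1/3)x_C.
By the same steps for C: x_C = 104/3 − (1/3)x_E.
Solving the two reaction functions simultaneously: (1 − (−1/3)(−1/3))x_E = 37.5 − (1/3)·(104/3), so (8/9)x_E = 467/18 and x_E = 29.1875.
Then x_C = 104/3 − (1/3)·29.1875 = 24.9375.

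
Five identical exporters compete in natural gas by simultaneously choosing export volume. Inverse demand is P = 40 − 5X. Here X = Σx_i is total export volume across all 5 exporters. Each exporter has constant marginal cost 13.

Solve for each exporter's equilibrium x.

A representative exporter's profit is π_i = x_i(40 − 5X) − 13x_i, with X = x_i + Σ_{j≠i} x_j.
First-order condition: 27 − 10x_i − 5Σ_{j≠i} x_j = 0.
Imposing symmetry (x_j = x for all j) turns Σ_{j≠i} x_j into 4x, so 27 = 30x and x = 0.9.

0.9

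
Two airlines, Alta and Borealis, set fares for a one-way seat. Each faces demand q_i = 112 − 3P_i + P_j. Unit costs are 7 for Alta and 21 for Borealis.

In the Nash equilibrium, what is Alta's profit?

1297.92

Alta's profit: π = (P_{Alta} − 7)(112 − 3P_{Alta} + P_{Borealis}).
∂π/∂P_{Alta} = 133 − 6P_{Alta} + P_{Borealis} = 0 ⇒ P_{Alta} = 133/6 + (1/6)P_{Borealis}.
Similarly P_{Borealis} = 175/6 + (1/6)P_{Alta}.
Solving the two reaction functions simultaneously: (1 − (1/6)(1/6))P_{Alta} = 133/6 + (1/6)·(175/6), so (35/36)P_{Alta} = 973/36 and P_{Alta} = 27.8.
Then P_{Borealis} = 175/6 + (1/6)·27.8 = 33.8.
q_{Alta} = 112 − 3·27.8 + 33.8 = 62.4.
Profit = (27.8 − 7)·62.4 = 1297.92.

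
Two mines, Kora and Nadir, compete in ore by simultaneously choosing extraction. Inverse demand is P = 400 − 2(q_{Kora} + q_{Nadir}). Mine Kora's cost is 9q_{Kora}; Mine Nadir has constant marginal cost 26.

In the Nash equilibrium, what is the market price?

145

Mine Kora's profit: π = q_{Kora}(400 − 2(q_{Kora} + q_{Nadir})) − 9q_{Kora}.
∂π/∂q_{Kora} = 391 − 4q_{Kora} − 2q_{Nadir} = 0, so q_{Kora} = 97.75 − 0.5q_{Nadir}.
By the same steps for Nadir: q_{Nadir} = 93.5 − 0.5q_{Kora}.
Plugging q_{Nadir} into Kora's best response: q_{Kora} = 97.75 − 0.5(93.5 − 0.5q_{Kora}) ⇒ 0.75q_{Kora} = 51, so q_{Kora} = 68.
Then q_{Nadir} = 93.5 − 0.5·68 = 59.5.
Equilibrium price: P = 400 − 2·127.5 = 145.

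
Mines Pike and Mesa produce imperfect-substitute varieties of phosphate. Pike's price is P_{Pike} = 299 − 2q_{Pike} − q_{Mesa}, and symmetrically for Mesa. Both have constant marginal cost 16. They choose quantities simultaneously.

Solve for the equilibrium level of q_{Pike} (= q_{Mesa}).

Mine Pike's profit: π = q_{Pike}(299 − 2q_{Pike} − q_{Mesa}) − 16q_{Pike}.
∂π/∂q_{Pike} = 283 − 4q_{Pike} − q_{Mesa} = 0 ⇒ q_{Pike} = 70.75 − 0.25q_{Mesa}.
By symmetry q_{Mesa} = q_{Pike}; substituting into the reaction function, 1.25q_{Pike} = 70.75 and q_{Pike} = 56.6.

56.6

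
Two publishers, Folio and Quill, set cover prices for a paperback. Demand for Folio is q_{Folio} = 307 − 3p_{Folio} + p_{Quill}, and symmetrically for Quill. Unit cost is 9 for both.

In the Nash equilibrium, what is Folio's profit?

10022.52

Folio's profit: π = (p_{Folio} − 9)(307 − 3p_{Folio} + p_{Quill}).
∂π/∂p_{Folio} = 334 − 6p_{Folio} + p_{Quill} = 0 ⇒ p_{Folio} = 167/3 + (1/6)p_{Quill}.
The game is symmetric, so in equilibrium p_{Quill} = p_{Folio}: the reaction function gives (5/6)p_{Folio} = 167/3, hence p_{Folio} = 66.8.
q_{Folio} = 307 − 3·66.8 + 66.8 = 173.4.
Profit = (66.8 − 9)·173.4 = 10022.52.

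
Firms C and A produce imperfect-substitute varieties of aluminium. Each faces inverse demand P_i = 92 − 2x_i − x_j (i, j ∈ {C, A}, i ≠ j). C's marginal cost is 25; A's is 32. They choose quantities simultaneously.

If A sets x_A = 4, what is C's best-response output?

15.75

Firm C's profit: π = x_C(92 − 2x_C − x_A) − 25x_C.
∂π/∂x_C = 67 − 4x_C − x_A = 0 ⇒ x_C = 16.75 − 0.25x_A.
At x_A = 4: x_C = 16.75 − 0.25·4 = 15.75.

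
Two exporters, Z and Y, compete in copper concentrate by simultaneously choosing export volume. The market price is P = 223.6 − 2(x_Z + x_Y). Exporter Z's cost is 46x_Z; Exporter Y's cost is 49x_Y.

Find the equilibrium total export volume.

58.7

Exporter Z's profit: π = x_Z(223.6 − 2(x_Z + x_Y)) − 46x_Z.
∂π/∂x_Z = 177.6 − 4x_Z − 2x_Y = 0, so x_Z = 44.4 − 0.5x_Y.
By the same steps for Y: x_Y = 43.65 − 0.5x_Z.
Substituting the second reaction function into the first: x_Z = 44.4 − 0.5(43.65 − 0.5x_Z), which gives 0.75x_Z = 22.575 ⇒ x_Z = 30.1.
Then x_Y = 43.65 − 0.5·30.1 = 28.6.
Total export volume: 30.1 + 28.6 = 58.7.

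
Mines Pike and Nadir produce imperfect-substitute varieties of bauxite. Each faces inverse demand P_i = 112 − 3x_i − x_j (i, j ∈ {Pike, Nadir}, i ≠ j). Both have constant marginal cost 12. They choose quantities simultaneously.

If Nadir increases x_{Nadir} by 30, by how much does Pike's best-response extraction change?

Mine Pike's profit: π = x_{Pike}(112 − 3x_{Pike} − x_{Nadir}) − 12x_{Pike}.
∂π/∂x_{Pike} = 100 − 6x_{Pike} − x_{Nadir} = 0 ⇒ x_{Pike} = 50/3 − (1/6)x_{Nadir}.
The reaction-function slope is −1/6, so a 30-unit rise in x_{Nadir} moves x_{Pike} by −1/6 × 30 = −5. Pike's best response falls — the actions are strategic substitutes.

-5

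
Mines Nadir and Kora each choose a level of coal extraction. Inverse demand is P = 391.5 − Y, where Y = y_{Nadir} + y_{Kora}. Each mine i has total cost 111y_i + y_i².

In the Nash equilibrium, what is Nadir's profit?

Mine Nadir's profit: π = y_{Nadir}(391.5 − (y_{Nadir} + y_{Kora})) − 111y_{Nadir} − y_{Nadir}².
∂π/∂y_{Nadir} = 280.5 − 4y_{Nadir} − y_{Kora} = 0, so y_{Nadir} = 70.125 − 0.25y_{Kora}.
Setting y_{Nadir} = y_{Kora} in the reaction function: y_{Nadir} = 70.125 − 0.25y_{Nadir}, so y_{Nadir} = 70.125 / 1.25 = 56.1.
Price P = 391.5 − 112.2 = 279.3.
Nadir's profit: (279.3 − 111)·56.1 − (56.1)² = 6294.42.

6294.42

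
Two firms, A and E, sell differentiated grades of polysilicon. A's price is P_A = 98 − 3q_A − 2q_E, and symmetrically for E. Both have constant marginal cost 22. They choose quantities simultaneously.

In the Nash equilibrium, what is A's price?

50.5

Firm A's profit: π = q_A(98 − 3q_A − 2q_E) − 22q_A.
∂π/∂q_A = 76 − 6q_A − 2q_E = 0 ⇒ q_A = 38/3 − (1/3)q_E.
By symmetry q_E = q_A; substituting into the reaction function, (4/3)q_A = 38/3 and q_A = 9.5.
P_A = 98 − 3·9.5 − 2·9.5 = 50.5.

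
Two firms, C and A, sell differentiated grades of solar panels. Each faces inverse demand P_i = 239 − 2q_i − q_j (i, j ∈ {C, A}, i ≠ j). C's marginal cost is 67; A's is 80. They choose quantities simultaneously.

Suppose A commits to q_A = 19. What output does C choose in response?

Firm C's profit: π = q_C(239 − 2q_C − q_A) − 67q_C.
∂π/∂q_C = 172 − 4q_C − q_A = 0 ⇒ q_C = 43 − 0.25q_A.
At q_A = 19: q_C = 43 − 0.25·19 = 38.25.

38.25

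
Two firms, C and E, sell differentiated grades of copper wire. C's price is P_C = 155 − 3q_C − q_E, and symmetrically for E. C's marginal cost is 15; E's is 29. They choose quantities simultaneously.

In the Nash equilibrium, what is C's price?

76.2

Firm C's profit: π = q_C(155 − 3q_C − q_E) − 15q_C.
∂π/∂q_C = 140 − 6q_C − q_E = 0 ⇒ q_C = 70/3 − (1/6)q_E.
Similarly q_E = 21 − (1/6)q_C.
Plugging q_E into C's best response: q_C = 70/3 − (1/6)(21 − (1/6)q_C) ⇒ (35/36)q_C = 119/6, so q_C = 20.4.
Then q_E = 21 − (1/6)·20.4 = 17.6.
P_C = 155 − 3·20.4 − 17.6 = 76.2.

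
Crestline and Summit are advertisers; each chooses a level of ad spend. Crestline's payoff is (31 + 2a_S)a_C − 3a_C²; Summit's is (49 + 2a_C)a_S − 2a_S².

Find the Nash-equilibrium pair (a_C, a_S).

11.1, 17.8

Expanding Crestline's payoff: 31a_C + 2a_Sa_C − 3a_C².
∂π/∂a_C = 31 + 2a_S − 6a_C = 0, so a_C = 31/6 + (1/3)a_S.
Likewise for Summit: a_S = 12.25 + 0.5a_C.
Solving the two reaction functions simultaneously: (1 − (1/3)(0.5))a_C = 31/6 + (1/3)·12.25, so (5/6)a_C = 9.25 and a_C = 11.1.
Then a_S = 12.25 + 0.5·11.1 = 17.8.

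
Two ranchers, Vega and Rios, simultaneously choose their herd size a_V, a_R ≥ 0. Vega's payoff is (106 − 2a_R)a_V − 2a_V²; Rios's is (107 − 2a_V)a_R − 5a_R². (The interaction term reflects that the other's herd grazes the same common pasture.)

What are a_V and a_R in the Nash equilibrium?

23.5, 6

Expanding Vega's payoff: 106a_V − 2a_Ra_V − 2a_V².
∂π/∂a_V = 106 − 2a_R − 4a_V = 0, so a_V = 26.5 − 0.5a_R.
Likewise for Rios: a_R = 10.7 − 0.2a_V.
Solving the two reaction functions simultaneously: (1 − (−0.5)(−0.2))a_V = 26.5 − 0.5·10.7, so 0.9a_V = 21.15 and a_V = 23.5.
Then a_R = 10.7 − 0.2·23.5 = 6.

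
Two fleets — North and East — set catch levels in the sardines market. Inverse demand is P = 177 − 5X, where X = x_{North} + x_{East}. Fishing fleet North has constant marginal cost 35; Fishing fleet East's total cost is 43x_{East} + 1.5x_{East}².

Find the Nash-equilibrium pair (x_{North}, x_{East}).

11.2, 6

Fishing fleet North's profit: π = x_{North}(177 − 5(x_{North} + x_{East})) − 35x_{North}.
∂π/∂x_{North} = 142 − 10x_{North} − 5x_{East} = 0, so x_{North} = 14.2 − 0.5x_{East}.
For East: ∂π/∂x_{East} = 134 − 13x_{East} − 5x_{North} = 0 ⇒ x_{East} = 134/13 − (5/13)x_{North}.
Plugging x_{East} into North's best response: x_{North} = 14.2 − 0.5(134/13 − (5/13)x_{North}) ⇒ (21/26)x_{North} = 588/65, so x_{North} = 11.2.
Then x_{East} = 134/13 − (5/13)·11.2 = 6.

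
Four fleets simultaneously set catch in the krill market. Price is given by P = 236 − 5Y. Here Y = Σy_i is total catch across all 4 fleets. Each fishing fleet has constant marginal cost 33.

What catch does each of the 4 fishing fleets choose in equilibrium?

A representative fishing fleet's profit is π_i = y_i(236 − 5Y) − 33y_i, with Y = y_i + Σ_{j≠i} y_j.
First-order condition: 203 − 10y_i − 5Σ_{j≠i} y_j = 0.
Imposing symmetry (y_j = y for all j) turns Σ_{j≠i} y_j into 3y, so 203 = 25y and y = 8.12.

8.12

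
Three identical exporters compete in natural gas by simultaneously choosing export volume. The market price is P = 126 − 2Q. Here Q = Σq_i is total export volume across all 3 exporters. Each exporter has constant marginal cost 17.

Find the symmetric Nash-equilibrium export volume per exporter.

13.625

A representative exporter's profit is π_i = q_i(126 − 2Q) − 17q_i, with Q = q_i + Σ_{j≠i} q_j.
First-order condition: 109 − 4q_i − 2Σ_{j≠i} q_j = 0.
In a symmetric equilibrium every exporter chooses the same q, so Σ_{j≠i} q_j = 2q. The condition becomes 109 − 8q = 0, giving q = 109/8 = 13.625.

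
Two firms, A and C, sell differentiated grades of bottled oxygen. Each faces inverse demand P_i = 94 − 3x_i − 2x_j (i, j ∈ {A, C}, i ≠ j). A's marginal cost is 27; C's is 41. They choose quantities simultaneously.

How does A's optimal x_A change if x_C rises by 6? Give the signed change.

Firm A's profit: π = x_A(94 − 3x_A − 2x_C) − 27x_A.
∂π/∂x_A = 67 − 6x_A − 2x_C = 0 ⇒ x_A = 67/6 − (1/3)x_C.
The reaction-function slope is −1/3, so a 6-unit rise in x_C moves x_A by −1/3 × 6 = −2. A's best response falls — the actions are strategic substitutes.

-2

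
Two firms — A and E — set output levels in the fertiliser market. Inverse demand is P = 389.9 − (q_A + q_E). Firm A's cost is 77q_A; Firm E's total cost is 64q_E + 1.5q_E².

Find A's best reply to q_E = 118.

Firm A's profit: π = q_A(389.9 − (q_A + q_E)) − 77q_A.
∂π/∂q_A = 312.9 − 2q_A − q_E = 0, so q_A = 156.45 − 0.5q_E.
At q_E = 118: q_A = 156.45 − 0.5·118 = 97.45.

97.45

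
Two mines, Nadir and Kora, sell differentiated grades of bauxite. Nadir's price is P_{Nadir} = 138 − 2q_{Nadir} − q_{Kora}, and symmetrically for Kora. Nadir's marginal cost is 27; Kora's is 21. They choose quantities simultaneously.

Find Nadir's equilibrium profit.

Mine Nadir's profit: π = q_{Nadir}(138 − 2q_{Nadir} − q_{Kora}) − 27q_{Nadir}.
∂π/∂q_{Nadir} = 111 − 4q_{Nadir} − q_{Kora} = 0 ⇒ q_{Nadir} = 27.75 − 0.25q_{Kora}.
Similarly q_{Kora} = 29.25 − 0.25q_{Nadir}.
Solving the two reaction functions simultaneously: (1 − (−0.25)(−0.25))q_{Nadir} = 27.75 − 0.25·29.25, so 0.9375q_{Nadir} = 20.4375 and q_{Nadir} = 21.8.
Then q_{Kora} = 29.25 − 0.25·21.8 = 23.8.
P_{Nadir} = 138 − 2·21.8 − 23.8 = 70.6.
Profit = (70.6 − 27)·21.8 = 950.48.

950.48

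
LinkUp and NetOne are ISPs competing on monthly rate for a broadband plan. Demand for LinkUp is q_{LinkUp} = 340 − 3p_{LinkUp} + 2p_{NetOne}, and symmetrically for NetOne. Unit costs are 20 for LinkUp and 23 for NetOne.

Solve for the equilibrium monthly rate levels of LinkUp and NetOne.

LinkUp's profit: π = (p_{LinkUp} − 20)(340 − 3p_{LinkUp} + 2p_{NetOne}).
∂π/∂p_{LinkUp} = 400 − 6p_{LinkUp} + 2p_{NetOne} = 0 ⇒ p_{LinkUp} = 200/3 + (1/3)p_{NetOne}.
Similarly p_{NetOne} = 409/6 + (1/3)p_{LinkUp}.
Substituting the second reaction function into the first: p_{LinkUp} = 200/3 + (1/3)(409/6 + (1/3)p_{LinkUp}), which gives (8/9)p_{LinkUp} = 1609/18 ⇒ p_{LinkUp} = 100.5625.
Then p_{NetOne} = 409/6 + (1/3)·100.5625 = 101.6875.

100.5625, 101.6875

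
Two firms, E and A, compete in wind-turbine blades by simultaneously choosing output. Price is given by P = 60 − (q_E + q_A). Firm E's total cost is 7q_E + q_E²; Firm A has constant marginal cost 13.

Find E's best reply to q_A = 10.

Firm E's profit: π = q_E(60 − (q_E + q_A)) − 7q_E − q_E².
∂π/∂q_E = 53 − 4q_E − q_A = 0, so q_E = 13.25 − 0.25q_A.
At q_A = 10: q_E = 13.25 − 0.25·10 = 10.75.

10.75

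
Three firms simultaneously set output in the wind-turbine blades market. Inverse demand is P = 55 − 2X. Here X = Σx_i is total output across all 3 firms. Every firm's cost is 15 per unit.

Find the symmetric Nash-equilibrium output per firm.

5

A representative firm's profit is π_i = x_i(55 − 2X) − 15x_i, with X = x_i + Σ_{j≠i} x_j.
First-order condition: 40 − 4x_i − 2Σ_{j≠i} x_j = 0.
With identical firms, set every x_j = x: then 40 − 4x − 4x = 0, i.e. x = 40/8 = 5.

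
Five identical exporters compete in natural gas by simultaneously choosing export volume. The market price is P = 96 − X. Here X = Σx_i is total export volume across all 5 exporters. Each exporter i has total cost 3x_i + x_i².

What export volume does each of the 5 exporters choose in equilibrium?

11.625

A representative exporter's profit is π_i = x_i(96 − X) − 3x_i − x_i², with X = x_i + Σ_{j≠i} x_j.
First-order condition: 93 − 4x_i − Σ_{j≠i} x_j = 0.
In a symmetric equilibrium every exporter chooses the same x, so Σ_{j≠i} x_j = 4x. The condition becomes 93 − 8x = 0, giving x = 93/8 = 11.625.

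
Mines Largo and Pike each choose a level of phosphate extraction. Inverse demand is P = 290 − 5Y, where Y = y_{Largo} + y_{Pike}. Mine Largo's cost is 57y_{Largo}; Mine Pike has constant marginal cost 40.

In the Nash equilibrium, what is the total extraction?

32.2

Mine Largo's profit: π = y_{Largo}(290 − 5(y_{Largo} + y_{Pike})) − 57y_{Largo}.
∂π/∂y_{Largo} = 233 − 10y_{Largo} − 5y_{Pike} = 0, so y_{Largo} = 23.3 − 0.5y_{Pike}.
By the same steps for Pike: y_{Pike} = 25 − 0.5y_{Largo}.
Solving the two reaction functions simultaneously: (1 − (−0.5)(−0.5))y_{Largo} = 23.3 − 0.5·25, so 0.75y_{Largo} = 10.8 and y_{Largo} = 14.4.
Then y_{Pike} = 25 − 0.5·14.4 = 17.8.
Total extraction: 14.4 + 17.8 = 32.2.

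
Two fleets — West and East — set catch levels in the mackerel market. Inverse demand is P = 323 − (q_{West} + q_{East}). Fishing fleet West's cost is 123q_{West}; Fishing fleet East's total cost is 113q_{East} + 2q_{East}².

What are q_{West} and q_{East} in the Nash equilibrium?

90, 20

Fishing fleet West's profit: π = q_{West}(323 − (q_{West} + q_{East})) − 123q_{West}.
∂π/∂q_{West} = 200 − 2q_{West} − q_{East} = 0, so q_{West} = 100 − 0.5q_{East}.
For East: ∂π/∂q_{East} = 210 − 6q_{East} − q_{West} = 0 ⇒ q_{East} = 35 − (1/6)q_{West}.
Substituting the second reaction function into the first: q_{West} = 100 − 0.5(35 − (1/6)q_{West}), which gives (11/12)q_{West} = 82.5 ⇒ q_{West} = 90.
Then q_{East} = 35 − (1/6)·90 = 20.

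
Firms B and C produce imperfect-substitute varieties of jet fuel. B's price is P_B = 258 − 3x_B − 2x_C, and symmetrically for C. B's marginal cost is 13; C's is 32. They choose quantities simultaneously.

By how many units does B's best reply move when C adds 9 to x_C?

-3

Firm B's profit: π = x_B(258 − 3x_B − 2x_C) − 13x_B.
∂π/∂x_B = 245 − 6x_B − 2x_C = 0 ⇒ x_B = 245/6 − (1/3)x_C.
The reaction-function slope is −1/3, so a 9-unit rise in x_C moves x_B by −1/3 × 9 = −3. B's best response falls — the actions are strategic substitutes.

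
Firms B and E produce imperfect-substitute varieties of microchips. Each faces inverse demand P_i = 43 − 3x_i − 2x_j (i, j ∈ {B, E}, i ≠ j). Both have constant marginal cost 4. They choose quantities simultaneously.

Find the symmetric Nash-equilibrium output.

Firm B's profit: π = x_B(43 − 3x_B − 2x_E) − 4x_B.
∂π/∂x_B = 39 − 6x_B − 2x_E = 0 ⇒ x_B = 6.5 − (1/3)x_E.
Setting x_B = x_E in the reaction function: x_B = 6.5 − (1/3)x_B, so x_B = 6.5 / (4/3) = 4.875.

4.875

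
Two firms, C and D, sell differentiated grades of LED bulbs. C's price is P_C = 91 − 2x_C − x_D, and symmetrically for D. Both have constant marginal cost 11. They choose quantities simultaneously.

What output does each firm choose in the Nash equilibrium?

16

Firm C's profit: π = x_C(91 − 2x_C − x_D) − 11x_C.
∂π/∂x_C = 80 − 4x_C − x_D = 0 ⇒ x_C = 20 − 0.25x_D.
The game is symmetric, so in equilibrium x_D = x_C: the reaction function gives 1.25x_C = 20, hence x_C = 16.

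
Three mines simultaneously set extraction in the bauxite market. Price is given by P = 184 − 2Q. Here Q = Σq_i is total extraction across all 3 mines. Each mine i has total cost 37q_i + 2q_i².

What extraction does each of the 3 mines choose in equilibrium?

12.25

A representative mine's profit is π_i = q_i(184 − 2Q) − 37q_i − 2q_i², with Q = q_i + Σ_{j≠i} q_j.
First-order condition: 147 − 8q_i − 2Σ_{j≠i} q_j = 0.
In a symmetric equilibrium every mine chooses the same q, so Σ_{j≠i} q_j = 2q. The condition becomes 147 − 12q = 0, giving q = 147/12 = 12.25.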